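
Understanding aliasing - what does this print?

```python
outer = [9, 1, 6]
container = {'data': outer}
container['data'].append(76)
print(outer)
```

Key concept: dict holds reference to list.
Step by step:
`outer = [9, 1, 6]` → outer = [9, 1, 6]
`container = {'data': outer}` → container = {'data': [9, 1, 6]}
`container['data'].append(76)` → outer = [9, 1, 6, 76]; container = {'data': [9, 1, 6, 76]}
`print(outer)` → prints [9, 1, 6, 76]

Answer: [9, 1, 6, 76]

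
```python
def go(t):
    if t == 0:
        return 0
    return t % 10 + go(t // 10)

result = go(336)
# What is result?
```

Sum of digits of 336: 6 + 3 + 3 = 12

Answer: 12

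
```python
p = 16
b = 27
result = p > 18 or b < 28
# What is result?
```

Trace:
`p = 16` → p = 16
`b = 27` → b = 27
`result = p > 18 or b < 28` → result = True
So result = True

Answer: True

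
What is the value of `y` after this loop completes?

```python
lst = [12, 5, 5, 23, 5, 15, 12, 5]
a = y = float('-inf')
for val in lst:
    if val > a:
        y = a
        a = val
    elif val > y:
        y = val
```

Second largest (with repeats) in [12, 5, 5, 23, 5, 15, 12, 5]
`y` takes the values: -inf → 5 → 12 → 15

Answer: 15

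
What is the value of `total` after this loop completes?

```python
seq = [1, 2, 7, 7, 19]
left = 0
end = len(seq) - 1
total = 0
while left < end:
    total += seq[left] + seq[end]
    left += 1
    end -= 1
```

Sum of pairs from ends
`total` takes the values: 0 → 20 → 29

Answer: 29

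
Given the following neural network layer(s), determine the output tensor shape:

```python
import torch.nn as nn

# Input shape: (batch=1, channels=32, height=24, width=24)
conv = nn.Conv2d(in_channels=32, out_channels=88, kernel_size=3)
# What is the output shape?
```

Input: (1, 32, 24, 24) -> Output: (1, 88, 22, 22)

Answer: (1, 88, 22, 22)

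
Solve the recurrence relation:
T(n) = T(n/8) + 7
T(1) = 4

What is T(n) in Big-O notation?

Each step divides n by 8 and adds 7. After log_8(n) steps we reach T(1)=4. So T(n) = 7·log_8(n) + 4 = O(log n).

Answer: O(log n)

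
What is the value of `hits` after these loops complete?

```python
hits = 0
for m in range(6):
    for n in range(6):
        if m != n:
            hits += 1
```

6² - 6 (exclude diagonal)
`hits` takes the values: 0 → 1 → 2 → 3 → 4 → 5 → 6 → 7 → 8 → 9 → 10 → 11 → 12 → 13 → 14 → 15 → 16 → 17 → 18 → 19 → 20 → 21 → 22 → 23 → 24 → 25 → 26 → 27 → 28 → 29 → 30

Answer: 30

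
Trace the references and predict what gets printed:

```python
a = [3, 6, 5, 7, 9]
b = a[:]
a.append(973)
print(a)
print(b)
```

Key concept: slice [:] creates copy.
Step by step:
`a = [3, 6, 5, 7, 9]` → a = [3, 6, 5, 7, 9]
`b = a[:]` → b = [3, 6, 5, 7, 9]
`a.append(973)` → a = [3, 6, 5, 7, 9, 973]
`print(a)` → prints [3, 6, 5, 7, 9, 973]
`print(b)` → prints [3, 6, 5, 7, 9]

Answer:
[3, 6, 5, 7, 9, 973]
[3, 6, 5, 7, 9]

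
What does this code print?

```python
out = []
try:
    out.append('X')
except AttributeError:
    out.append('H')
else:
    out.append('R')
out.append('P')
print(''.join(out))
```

Execution trace: 'X' (try body, no exception) → 'R' (else) → 'P' (after the try/except). Output: XRP

Answer: XRP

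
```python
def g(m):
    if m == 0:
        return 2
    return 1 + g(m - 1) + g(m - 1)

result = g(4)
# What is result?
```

g(m) = 1 + 2·g(m-1), g(0)=2. Closed form: (2+1)·2^4 - 1 = 47.

Answer: 47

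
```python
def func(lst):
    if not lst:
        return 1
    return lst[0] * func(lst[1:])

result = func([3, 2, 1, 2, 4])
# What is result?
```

Product over [3, 2, 1, 2, 4] = 3 * 2 * 1 * 2 * 4 = 48

Answer: 48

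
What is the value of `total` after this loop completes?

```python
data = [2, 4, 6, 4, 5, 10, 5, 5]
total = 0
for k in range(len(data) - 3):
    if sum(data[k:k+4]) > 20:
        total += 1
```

Count windows with sum > 20
`total` takes the values: 0 → 1 → 2 → 3

Answer: 3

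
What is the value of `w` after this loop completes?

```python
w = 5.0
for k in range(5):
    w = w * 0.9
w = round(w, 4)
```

Exponential decay: 5.0 * 0.9^5
`w` takes the values: 5.0 → 4.5 → 4.05 → 3.645 → 3.2805 → 2.95245 → 2.9525

Answer: 2.9525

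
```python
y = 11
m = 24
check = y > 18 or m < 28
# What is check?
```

Trace:
`y = 11` → y = 11
`m = 24` → m = 24
`check = y > 18 or m < 28` → check = True
So check = True

Answer: True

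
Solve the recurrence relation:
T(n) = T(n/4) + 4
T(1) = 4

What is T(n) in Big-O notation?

Each step divides n by 4 and adds 4. After log_4(n) steps we reach T(1)=4. So T(n) = 4·log_4(n) + 4 = O(log n).

Answer: O(log n)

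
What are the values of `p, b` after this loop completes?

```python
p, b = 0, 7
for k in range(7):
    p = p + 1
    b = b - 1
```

p goes 0→7, b goes 7→0
`p, b` takes the values: (0, 7) → (1, 7) → (1, 6) → (2, 6) → (2, 5) → (3, 5) → (3, 4) → (4, 4) → (4, 3) → (5, 3) → (5, 2) → (6, 2) → (6, 1) → (7, 1) → (7, 0)

Answer: 7, 0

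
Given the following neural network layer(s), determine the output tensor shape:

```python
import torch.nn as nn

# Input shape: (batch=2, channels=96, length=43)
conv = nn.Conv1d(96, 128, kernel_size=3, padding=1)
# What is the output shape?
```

Input: (2, 96, 43) -> Output: (2, 128, 43)

Answer: (2, 128, 43)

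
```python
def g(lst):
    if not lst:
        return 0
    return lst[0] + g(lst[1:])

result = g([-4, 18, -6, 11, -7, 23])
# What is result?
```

(-4) + 18 + (-6) + 11 + (-7) + 23 + 0 = 35

Answer: 35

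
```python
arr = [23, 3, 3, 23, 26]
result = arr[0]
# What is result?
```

Trace:
`arr = [23, 3, 3, 23, 26]` → arr = [23, 3, 3, 23, 26]
`result = arr[0]` → result = 23
So result = 23

Answer: 23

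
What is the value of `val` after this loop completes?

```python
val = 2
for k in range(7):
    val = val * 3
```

Multiply by 3, 7 times: 2 * 3^7 = 4374
`val` takes the values: 2 → 6 → 18 → 54 → 162 → 486 → 1458 → 4374

Answer: 4374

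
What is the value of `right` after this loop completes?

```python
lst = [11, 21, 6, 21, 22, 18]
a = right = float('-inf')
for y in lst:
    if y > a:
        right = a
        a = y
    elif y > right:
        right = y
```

Second largest (with repeats) in [11, 21, 6, 21, 22, 18]
`right` takes the values: -inf → 11 → 21

Answer: 21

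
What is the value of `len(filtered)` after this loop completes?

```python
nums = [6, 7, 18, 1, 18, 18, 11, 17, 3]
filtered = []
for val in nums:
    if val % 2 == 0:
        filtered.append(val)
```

Count even numbers in [6, 7, 18, 1, 18, 18, 11, 17, 3]
`filtered` takes the values: [] → [6] → [6, 18] → [6, 18, 18] → [6, 18, 18, 18]
So `len(filtered)` = 4

Answer: 4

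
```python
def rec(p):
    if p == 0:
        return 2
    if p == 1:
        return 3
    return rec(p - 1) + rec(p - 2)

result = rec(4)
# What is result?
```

Build up from base cases: rec(0)=2, rec(1)=3, rec(2)=5, rec(3)=8, rec(4)=13

Answer: 13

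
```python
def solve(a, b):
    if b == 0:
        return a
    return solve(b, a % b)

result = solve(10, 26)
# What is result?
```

solve(10, 26) -> solve(26, 10) -> solve(10, 6) -> solve(6, 4) -> solve(4, 2) -> solve(2, 0) -> 2

Answer: 2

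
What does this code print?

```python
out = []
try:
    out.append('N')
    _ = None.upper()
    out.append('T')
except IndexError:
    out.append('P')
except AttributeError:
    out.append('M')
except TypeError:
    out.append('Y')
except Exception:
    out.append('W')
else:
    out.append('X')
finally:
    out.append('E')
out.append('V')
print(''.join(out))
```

Execution trace: 'N' (try body) → 'M' (except AttributeError) → 'E' (finally) → 'V' (after the try/except). Output: NMEV

Answer: NMEV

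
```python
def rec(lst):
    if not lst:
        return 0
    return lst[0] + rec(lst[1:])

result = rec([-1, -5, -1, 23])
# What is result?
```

(-1) + (-5) + (-1) + 23 + 0 = 16

Answer: 16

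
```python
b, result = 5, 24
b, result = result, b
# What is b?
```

Trace:
`b, result = 5, 24` → b = 5; result = 24
`b, result = result, b` → b = 24; result = 5
So b = 24

Answer: 24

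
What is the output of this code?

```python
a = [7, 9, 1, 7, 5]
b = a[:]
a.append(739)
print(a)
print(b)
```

Key concept: slice [:] creates copy.
Step by step:
`a = [7, 9, 1, 7, 5]` → a = [7, 9, 1, 7, 5]
`b = a[:]` → b = [7, 9, 1, 7, 5]
`a.append(739)` → a = [7, 9, 1, 7, 5, 739]
`print(a)` → prints [7, 9, 1, 7, 5, 739]
`print(b)` → prints [7, 9, 1, 7, 5]

Answer:
[7, 9, 1, 7, 5, 739]
[7, 9, 1, 7, 5]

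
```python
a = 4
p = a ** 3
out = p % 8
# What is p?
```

Trace:
`a = 4` → a = 4
`p = a ** 3` → p = 64
`out = p % 8` → out = 0
So p = 64

Answer: 64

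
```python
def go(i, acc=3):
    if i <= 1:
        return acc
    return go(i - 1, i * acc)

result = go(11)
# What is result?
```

Accumulator trace (n, acc): (11, 3) -> (10, 33) -> (9, 330) -> (8, 2970) -> (7, 23760) -> (6, 166320) -> (5, 997920) -> (4, 4989600) -> (3, 19958400) -> (2, 59875200) -> (1, 119750400) -> return 119750400

Answer: 119750400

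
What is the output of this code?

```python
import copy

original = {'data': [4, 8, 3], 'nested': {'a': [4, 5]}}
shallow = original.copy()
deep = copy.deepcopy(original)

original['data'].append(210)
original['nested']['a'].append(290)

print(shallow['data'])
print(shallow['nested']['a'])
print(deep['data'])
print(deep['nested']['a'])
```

Key concept: comparing shallow vs deep copy.
Step by step:
`original = {'data': [4, 8, 3], 'nested': {'a': [4, 5]}}` → original = {'data': [4, 8, 3], 'nested': {'a': [4, 5]}}
`shallow = original.copy()` → shallow = {'data': [4, 8, 3], 'nested': {'a': [4, 5]}}
`deep = copy.deepcopy(original)` → deep = {'data': [4, 8, 3], 'nested': {'a': [4, 5]}}
`original['data'].append(210)` → original = {'data': [4, 8, 3, 210], 'nested': {'a': [4, 5]}}; shallow = {'data': [4, 8, 3, 210], 'nested': {'a': [4, 5]}}
`original['nested']['a'].append(290)` → original = {'data': [4, 8, 3, 210], 'nested': {'a': [4, 5, 290]}}; shallow = {'data': [4, 8, 3, 210], 'nested': {'a': [4, 5, 290]}}
`print(shallow['data'])` → prints [4, 8, 3, 210]
`print(shallow['nested']['a'])` → prints [4, 5, 290]
`print(deep['data'])` → prints [4, 8, 3]
`print(deep['nested']['a'])` → prints [4, 5]

Answer:
[4, 8, 3, 210]
[4, 5, 290]
[4, 8, 3]
[4, 5]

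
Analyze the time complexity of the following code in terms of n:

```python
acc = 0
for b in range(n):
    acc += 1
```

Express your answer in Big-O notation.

Each loop level contributes: n. Multiplying the contributions gives O(n).

Answer: O(n)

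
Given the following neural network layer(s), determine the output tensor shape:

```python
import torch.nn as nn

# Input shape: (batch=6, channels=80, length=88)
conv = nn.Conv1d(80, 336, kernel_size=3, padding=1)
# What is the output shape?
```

Input: (6, 80, 88) -> Output: (6, 336, 88)

Answer: (6, 336, 88)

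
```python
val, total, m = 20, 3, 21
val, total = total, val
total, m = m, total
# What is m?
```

Trace:
`val, total, m = 20, 3, 21` → val = 20; total = 3; m = 21
`val, total = total, val` → val = 3; total = 20
`total, m = m, total` → total = 21; m = 20
So m = 20

Answer: 20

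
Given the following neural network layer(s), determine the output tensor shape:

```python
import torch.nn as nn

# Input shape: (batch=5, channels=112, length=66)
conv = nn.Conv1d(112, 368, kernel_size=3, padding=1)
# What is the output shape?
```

Input: (5, 112, 66) -> Output: (5, 368, 66)

Answer: (5, 368, 66)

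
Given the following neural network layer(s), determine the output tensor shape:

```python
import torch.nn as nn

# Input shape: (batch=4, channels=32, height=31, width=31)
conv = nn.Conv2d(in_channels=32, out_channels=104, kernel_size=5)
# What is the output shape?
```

Input: (4, 32, 31, 31) -> Output: (4, 104, 27, 27)

Answer: (4, 104, 27, 27)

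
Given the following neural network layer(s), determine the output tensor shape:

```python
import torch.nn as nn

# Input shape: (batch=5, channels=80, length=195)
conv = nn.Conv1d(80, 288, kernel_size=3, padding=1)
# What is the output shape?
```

Input: (5, 80, 195) -> Output: (5, 288, 195)

Answer: (5, 288, 195)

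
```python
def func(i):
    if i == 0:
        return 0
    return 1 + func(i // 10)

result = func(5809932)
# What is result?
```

Count of digits of 5809932: 7

Answer: 7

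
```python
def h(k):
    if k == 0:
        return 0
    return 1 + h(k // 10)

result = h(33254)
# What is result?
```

Count of digits of 33254: 5

Answer: 5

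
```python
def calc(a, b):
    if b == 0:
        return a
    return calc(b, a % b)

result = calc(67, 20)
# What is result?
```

calc(67, 20) -> calc(20, 7) -> calc(7, 6) -> calc(6, 1) -> calc(1, 0) -> 1

Answer: 1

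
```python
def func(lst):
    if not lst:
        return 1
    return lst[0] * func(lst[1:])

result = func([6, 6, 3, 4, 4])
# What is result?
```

Product over [6, 6, 3, 4, 4] = 6 * 6 * 3 * 4 * 4 = 1728

Answer: 1728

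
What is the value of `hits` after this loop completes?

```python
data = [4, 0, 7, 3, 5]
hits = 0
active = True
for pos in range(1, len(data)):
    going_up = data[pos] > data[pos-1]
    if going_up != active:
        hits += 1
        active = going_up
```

Count direction changes in [4, 0, 7, 3, 5]
`hits` takes the values: 0 → 1 → 2 → 3 → 4

Answer: 4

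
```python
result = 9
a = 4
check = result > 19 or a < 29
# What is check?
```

Trace:
`result = 9` → result = 9
`a = 4` → a = 4
`check = result > 19 or a < 29` → check = True
So check = True

Answer: True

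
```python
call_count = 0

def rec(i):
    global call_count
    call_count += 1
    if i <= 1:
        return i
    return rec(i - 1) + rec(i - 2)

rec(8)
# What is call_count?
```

Calls(i) = 1 + Calls(i-1) + Calls(i-2); Calls(0)=Calls(1)=1. For i=8 this gives 67.

Answer: 67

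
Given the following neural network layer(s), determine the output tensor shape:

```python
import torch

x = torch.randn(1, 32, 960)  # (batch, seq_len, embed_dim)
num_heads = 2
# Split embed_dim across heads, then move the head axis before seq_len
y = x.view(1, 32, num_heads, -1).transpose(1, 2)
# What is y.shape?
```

Input: (1, 32, 960) -> head_dim = 960 // 2 = 480; after view: (1, 32, 2, 480) -> after transpose(1, 2): (1, 2, 32, 480) -> Output: (1, 2, 32, 480)

Answer: (1, 2, 32, 480)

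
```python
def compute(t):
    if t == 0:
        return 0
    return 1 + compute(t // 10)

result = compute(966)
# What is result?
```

Count of digits of 966: 3

Answer: 3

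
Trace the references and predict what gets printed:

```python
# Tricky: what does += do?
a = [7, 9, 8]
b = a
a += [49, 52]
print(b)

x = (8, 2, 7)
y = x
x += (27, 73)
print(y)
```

Key concept: += behavior differs for mutable vs immutable.
Step by step:
`a = [7, 9, 8]` → a = [7, 9, 8]
`b = a` → b = [7, 9, 8] (same object as a)
`a += [49, 52]` → a = [7, 9, 8, 49, 52] (same object as b); b = [7, 9, 8, 49, 52] (same object as a)
`print(b)` → prints [7, 9, 8, 49, 52]
`x = (8, 2, 7)` → x = (8, 2, 7)
`y = x` → y = (8, 2, 7)
`x += (27, 73)` → x = (8, 2, 7, 27, 73)
`print(y)` → prints (8, 2, 7)

Answer:
[7, 9, 8, 49, 52]
(8, 2, 7)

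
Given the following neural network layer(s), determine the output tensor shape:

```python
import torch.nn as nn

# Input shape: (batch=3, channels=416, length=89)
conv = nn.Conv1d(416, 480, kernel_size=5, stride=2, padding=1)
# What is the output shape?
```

Input: (3, 416, 89) -> Output: (3, 480, 44)

Answer: (3, 480, 44)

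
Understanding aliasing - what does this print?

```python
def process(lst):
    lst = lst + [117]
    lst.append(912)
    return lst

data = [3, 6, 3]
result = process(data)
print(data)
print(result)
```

Key concept: rebinding parameter vs mutation.
Step by step:
`data = [3, 6, 3]` → data = [3, 6, 3]
`result = process(data)` → result = [3, 6, 3, 117, 912]
`print(data)` → prints [3, 6, 3]
`print(result)` → prints [3, 6, 3, 117, 912]

Answer:
[3, 6, 3]
[3, 6, 3, 117, 912]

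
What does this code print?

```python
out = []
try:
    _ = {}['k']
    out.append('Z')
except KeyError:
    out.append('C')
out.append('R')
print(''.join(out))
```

Execution trace: 'C' (except KeyError) → 'R' (after the try/except). Output: CR

Answer: CR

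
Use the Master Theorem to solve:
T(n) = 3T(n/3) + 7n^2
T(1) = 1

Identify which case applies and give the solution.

a=3, b=3, f(n)=7n^2. log_3(3) = 1. Since c=2 > 1 and the regularity condition holds (3(n/3)^2 = (3/3^2)n^2 with 3/3^2 < 1), Case 3 applies: T(n) = Θ(f(n)) = O(n^2).

Answer: O(n^2) - Case 3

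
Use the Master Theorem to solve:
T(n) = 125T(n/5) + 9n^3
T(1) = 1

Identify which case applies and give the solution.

a=125, b=5, f(n)=9n^3. log_5(125) = 3. Since c=3 = 3, Case 2 applies: T(n) = Θ(n^log_b(a) · log n) = O(n^3 log n).

Answer: O(n^3 log n) - Case 2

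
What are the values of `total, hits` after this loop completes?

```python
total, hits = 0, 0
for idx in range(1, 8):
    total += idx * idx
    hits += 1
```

Sum of squares and count
`total, hits` takes the values: (0, 0) → (1, 0) → (1, 1) → (5, 1) → (5, 2) → (14, 2) → (14, 3) → (30, 3) → (30, 4) → (55, 4) → (55, 5) → (91, 5) → (91, 6) → (140, 6) → (140, 7)

Answer: 140, 7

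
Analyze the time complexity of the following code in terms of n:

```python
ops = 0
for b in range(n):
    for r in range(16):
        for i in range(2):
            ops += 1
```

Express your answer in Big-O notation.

Each loop level contributes: n × 1 × 1. Multiplying the contributions gives O(n).

Answer: O(n)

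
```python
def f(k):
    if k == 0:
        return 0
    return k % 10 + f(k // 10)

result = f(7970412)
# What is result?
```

Sum of digits of 7970412: 2 + 1 + 4 + 0 + 7 + 9 + 7 = 30

Answer: 30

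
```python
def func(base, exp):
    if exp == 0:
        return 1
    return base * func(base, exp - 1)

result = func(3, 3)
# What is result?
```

func(3, 3) = 3 * 3 * 3 = 27

Answer: 27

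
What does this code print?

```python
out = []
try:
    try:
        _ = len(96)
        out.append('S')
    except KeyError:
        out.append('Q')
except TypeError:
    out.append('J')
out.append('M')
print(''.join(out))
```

Execution trace: 'J' (outer except TypeError) → 'M' (after the try/except). Output: JM

Answer: JM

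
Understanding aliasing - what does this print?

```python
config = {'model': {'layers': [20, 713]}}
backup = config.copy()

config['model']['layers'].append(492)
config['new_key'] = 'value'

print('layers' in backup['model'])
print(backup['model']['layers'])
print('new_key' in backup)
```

Key concept: shallow copy gotcha with nested dict.
Step by step:
`config = {'model': {'layers': [20, 713]}}` → config = {'model': {'layers': [20, 713]}}
`backup = config.copy()` → backup = {'model': {'layers': [20, 713]}}
`config['model']['layers'].append(492)` → config = {'model': {'layers': [20, 713, 492]}}; backup = {'model': {'layers': [20, 713, 492]}}
`config['new_key'] = 'value'` → config = {'model': {'layers': [20, 713, 492]}, 'new_key': 'value'}
`print('layers' in backup['model'])` → prints True
`print(backup['model']['layers'])` → prints [20, 713, 492]
`print('new_key' in backup)` → prints False

Answer:
True
[20, 713, 492]
False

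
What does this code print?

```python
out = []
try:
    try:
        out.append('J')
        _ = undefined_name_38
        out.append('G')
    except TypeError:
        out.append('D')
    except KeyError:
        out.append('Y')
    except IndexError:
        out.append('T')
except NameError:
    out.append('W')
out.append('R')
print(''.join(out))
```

Execution trace: 'J' (try body) → 'W' (outer except NameError) → 'R' (after the try/except). Output: JWR

Answer: JWR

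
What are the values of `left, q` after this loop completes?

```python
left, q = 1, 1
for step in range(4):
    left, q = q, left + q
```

Fibonacci: after 4 iterations
`left, q` takes the values: (1, 1) → (1, 2) → (2, 3) → (3, 5) → (5, 8)

Answer: 5, 8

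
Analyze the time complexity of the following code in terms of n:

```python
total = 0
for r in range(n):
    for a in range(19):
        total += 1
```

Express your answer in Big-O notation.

Each loop level contributes: n × 1. Multiplying the contributions gives O(n).

Answer: O(n)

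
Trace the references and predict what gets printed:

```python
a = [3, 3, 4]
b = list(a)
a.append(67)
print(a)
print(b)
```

Key concept: list() constructor creates copy.
Step by step:
`a = [3, 3, 4]` → a = [3, 3, 4]
`b = list(a)` → b = [3, 3, 4]
`a.append(67)` → a = [3, 3, 4, 67]
`print(a)` → prints [3, 3, 4, 67]
`print(b)` → prints [3, 3, 4]

Answer:
[3, 3, 4, 67]
[3, 3, 4]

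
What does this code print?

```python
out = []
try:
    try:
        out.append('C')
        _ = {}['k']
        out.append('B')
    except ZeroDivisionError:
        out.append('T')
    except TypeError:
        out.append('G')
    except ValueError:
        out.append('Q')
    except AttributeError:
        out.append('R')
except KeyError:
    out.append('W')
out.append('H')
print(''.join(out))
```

Execution trace: 'C' (try body) → 'W' (outer except KeyError) → 'H' (after the try/except). Output: CWH

Answer: CWH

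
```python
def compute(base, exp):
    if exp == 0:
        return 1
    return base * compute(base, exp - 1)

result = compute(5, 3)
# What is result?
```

compute(5, 3) = 5 * 5 * 5 = 125

Answer: 125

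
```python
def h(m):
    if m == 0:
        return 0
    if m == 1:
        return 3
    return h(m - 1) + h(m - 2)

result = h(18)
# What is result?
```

Build up from base cases: h(0)=0, h(1)=3, h(2)=3, h(3)=6, h(4)=9, h(5)=15, h(6)=24, ..., h(18)=7752

Answer: 7752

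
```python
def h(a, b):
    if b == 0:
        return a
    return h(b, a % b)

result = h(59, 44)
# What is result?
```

h(59, 44) -> h(44, 15) -> h(15, 14) -> h(14, 1) -> h(1, 0) -> 1

Answer: 1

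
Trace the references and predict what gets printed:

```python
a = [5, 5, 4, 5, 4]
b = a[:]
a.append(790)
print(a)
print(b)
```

Key concept: slice [:] creates copy.
Step by step:
`a = [5, 5, 4, 5, 4]` → a = [5, 5, 4, 5, 4]
`b = a[:]` → b = [5, 5, 4, 5, 4]
`a.append(790)` → a = [5, 5, 4, 5, 4, 790]
`print(a)` → prints [5, 5, 4, 5, 4, 790]
`print(b)` → prints [5, 5, 4, 5, 4]

Answer:
[5, 5, 4, 5, 4, 790]
[5, 5, 4, 5, 4]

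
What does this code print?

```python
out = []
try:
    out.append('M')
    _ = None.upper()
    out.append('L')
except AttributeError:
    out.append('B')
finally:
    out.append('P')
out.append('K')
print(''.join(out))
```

Execution trace: 'M' (try body) → 'B' (except AttributeError) → 'P' (finally) → 'K' (after the try/except). Output: MBPK

Answer: MBPK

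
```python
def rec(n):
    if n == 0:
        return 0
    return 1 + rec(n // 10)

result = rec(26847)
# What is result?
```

Count of digits of 26847: 5

Answer: 5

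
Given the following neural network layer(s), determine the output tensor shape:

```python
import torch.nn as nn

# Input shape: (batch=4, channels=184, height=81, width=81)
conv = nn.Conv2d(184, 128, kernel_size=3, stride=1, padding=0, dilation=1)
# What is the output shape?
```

Input: (4, 184, 81, 81) -> Output: (4, 128, 79, 79)

Answer: (4, 128, 79, 79)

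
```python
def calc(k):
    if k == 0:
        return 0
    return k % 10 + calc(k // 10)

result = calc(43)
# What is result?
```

Sum of digits of 43: 3 + 4 = 7

Answer: 7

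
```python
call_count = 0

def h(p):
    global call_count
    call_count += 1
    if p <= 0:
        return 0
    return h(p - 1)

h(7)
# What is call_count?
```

Linear recursion stepping by 1: 8 calls from p=7 down to ≤0.

Answer: 8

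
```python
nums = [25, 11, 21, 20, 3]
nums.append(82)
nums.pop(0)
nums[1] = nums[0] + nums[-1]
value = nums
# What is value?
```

Trace:
`nums = [25, 11, 21, 20, 3]` → nums = [25, 11, 21, 20, 3]
`nums.append(82)` → nums = [25, 11, 21, 20, 3, 82]
`nums.pop(0)` → nums = [11, 21, 20, 3, 82]
`nums[1] = nums[0] + nums[-1]` → nums = [11, 93, 20, 3, 82]
`value = nums` → value = [11, 93, 20, 3, 82]
So value = [11, 93, 20, 3, 82]

Answer: [11, 93, 20, 3, 82]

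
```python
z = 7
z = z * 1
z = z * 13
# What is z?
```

Trace:
`z = 7` → z = 7
`z = z * 1` → z = 7
`z = z * 13` → z = 91
So z = 91

Answer: 91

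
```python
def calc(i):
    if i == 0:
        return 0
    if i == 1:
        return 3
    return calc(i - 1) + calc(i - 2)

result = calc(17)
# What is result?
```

Build up from base cases: calc(0)=0, calc(1)=3, calc(2)=3, calc(3)=6, calc(4)=9, calc(5)=15, calc(6)=24, ..., calc(17)=4791

Answer: 4791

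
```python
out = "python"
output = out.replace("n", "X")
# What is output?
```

Trace:
`out = "python"` → out = 'python'
`output = out.replace("n", "X")` → output = 'pythoX'
So output = 'pythoX'

Answer: 'pythoX'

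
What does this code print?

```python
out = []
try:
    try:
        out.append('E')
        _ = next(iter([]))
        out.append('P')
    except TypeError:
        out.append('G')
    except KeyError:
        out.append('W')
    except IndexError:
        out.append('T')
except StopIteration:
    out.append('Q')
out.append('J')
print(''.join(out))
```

Execution trace: 'E' (try body) → 'Q' (outer except StopIteration) → 'J' (after the try/except). Output: EQJ

Answer: EQJ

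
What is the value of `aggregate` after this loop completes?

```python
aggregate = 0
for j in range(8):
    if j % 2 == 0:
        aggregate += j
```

Sum of even numbers 0 to 7
`aggregate` takes the values: 0 → 2 → 6 → 12

Answer: 12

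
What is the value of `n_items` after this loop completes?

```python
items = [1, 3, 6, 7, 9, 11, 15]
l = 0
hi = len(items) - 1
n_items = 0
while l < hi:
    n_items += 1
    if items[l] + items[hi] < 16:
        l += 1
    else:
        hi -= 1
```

Steps to find pair summing to 16
`n_items` takes the values: 0 → 1 → 2 → 3 → 4 → 5 → 6

Answer: 6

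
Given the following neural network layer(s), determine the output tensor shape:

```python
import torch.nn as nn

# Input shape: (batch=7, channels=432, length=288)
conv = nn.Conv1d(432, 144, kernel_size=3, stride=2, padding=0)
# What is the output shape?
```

Input: (7, 432, 288) -> Output: (7, 144, 143)

Answer: (7, 144, 143)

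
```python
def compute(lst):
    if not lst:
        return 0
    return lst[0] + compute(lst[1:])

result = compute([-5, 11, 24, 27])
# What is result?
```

(-5) + 11 + 24 + 27 + 0 = 57

Answer: 57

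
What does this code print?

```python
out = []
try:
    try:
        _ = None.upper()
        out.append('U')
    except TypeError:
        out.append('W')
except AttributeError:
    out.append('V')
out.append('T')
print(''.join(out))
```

Execution trace: 'V' (outer except AttributeError) → 'T' (after the try/except). Output: VT

Answer: VT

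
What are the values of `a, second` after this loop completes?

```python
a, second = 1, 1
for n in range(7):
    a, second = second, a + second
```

Fibonacci: after 7 iterations
`a, second` takes the values: (1, 1) → (1, 2) → (2, 3) → (3, 5) → (5, 8) → (8, 13) → (13, 21) → (21, 34)

Answer: 21, 34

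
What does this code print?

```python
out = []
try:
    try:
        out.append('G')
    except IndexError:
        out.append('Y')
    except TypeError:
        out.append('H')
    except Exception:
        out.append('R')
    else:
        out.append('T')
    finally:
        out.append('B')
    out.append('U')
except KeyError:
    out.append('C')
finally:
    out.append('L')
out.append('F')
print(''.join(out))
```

Execution trace: 'G' (inner try body, no exception) → 'T' (inner else) → 'B' (inner finally) → 'U' (try body, no exception) → 'L' (finally) → 'F' (after the try/except). Output: GTBULF

Answer: GTBULF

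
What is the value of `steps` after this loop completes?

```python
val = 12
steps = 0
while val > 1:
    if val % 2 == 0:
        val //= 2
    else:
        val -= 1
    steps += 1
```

Steps to reduce 12 to 1
`steps` takes the values: 0 → 1 → 2 → 3 → 4

Answer: 4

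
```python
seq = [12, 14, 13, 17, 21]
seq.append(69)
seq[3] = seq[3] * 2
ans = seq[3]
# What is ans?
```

Trace:
`seq = [12, 14, 13, 17, 21]` → seq = [12, 14, 13, 17, 21]
`seq.append(69)` → seq = [12, 14, 13, 17, 21, 69]
`seq[3] = seq[3] * 2` → seq = [12, 14, 13, 34, 21, 69]
`ans = seq[3]` → ans = 34
So ans = 34

Answer: 34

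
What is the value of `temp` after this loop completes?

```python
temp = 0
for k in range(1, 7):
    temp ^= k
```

XOR of 1 to 6
`temp` takes the values: 0 → 1 → 3 → 0 → 4 → 1 → 7

Answer: 7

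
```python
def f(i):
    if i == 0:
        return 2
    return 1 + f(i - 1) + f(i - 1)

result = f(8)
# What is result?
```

f(i) = 1 + 2·f(i-1), f(0)=2. Closed form: (2+1)·2^8 - 1 = 767.

Answer: 767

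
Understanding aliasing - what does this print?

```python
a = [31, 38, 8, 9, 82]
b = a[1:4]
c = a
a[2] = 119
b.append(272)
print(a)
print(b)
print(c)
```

Key concept: slice vs alias.
Step by step:
`a = [31, 38, 8, 9, 82]` → a = [31, 38, 8, 9, 82]
`b = a[1:4]` → b = [38, 8, 9]
`c = a` → c = [31, 38, 8, 9, 82] (same object as a)
`a[2] = 119` → a = [31, 38, 119, 9, 82] (same object as c); c = [31, 38, 119, 9, 82] (same object as a)
`b.append(272)` → b = [38, 8, 9, 272]
`print(a)` → prints [31, 38, 119, 9, 82]
`print(b)` → prints [38, 8, 9, 272]
`print(c)` → prints [31, 38, 119, 9, 82]

Answer:
[31, 38, 119, 9, 82]
[38, 8, 9, 272]
[31, 38, 119, 9, 82]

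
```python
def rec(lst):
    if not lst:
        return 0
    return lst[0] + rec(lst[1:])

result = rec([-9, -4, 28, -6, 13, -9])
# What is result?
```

(-9) + (-4) + 28 + (-6) + 13 + (-9) + 0 = 13

Answer: 13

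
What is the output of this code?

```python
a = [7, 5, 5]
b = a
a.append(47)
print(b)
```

Key concept: basic list aliasing.
Step by step:
`a = [7, 5, 5]` → a = [7, 5, 5]
`b = a` → b = [7, 5, 5] (same object as a)
`a.append(47)` → a = [7, 5, 5, 47] (same object as b); b = [7, 5, 5, 47] (same object as a)
`print(b)` → prints [7, 5, 5, 47]

Answer: [7, 5, 5, 47]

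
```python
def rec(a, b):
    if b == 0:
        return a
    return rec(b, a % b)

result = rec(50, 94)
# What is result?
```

rec(50, 94) -> rec(94, 50) -> rec(50, 44) -> rec(44, 6) -> rec(6, 2) -> rec(2, 0) -> 2

Answer: 2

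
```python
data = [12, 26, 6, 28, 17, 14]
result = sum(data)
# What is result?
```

Trace:
`data = [12, 26, 6, 28, 17, 14]` → data = [12, 26, 6, 28, 17, 14]
`result = sum(data)` → result = 103
So result = 103

Answer: 103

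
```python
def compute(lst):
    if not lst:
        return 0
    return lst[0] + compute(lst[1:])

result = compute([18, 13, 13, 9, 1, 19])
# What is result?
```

18 + 13 + 13 + 9 + 1 + 19 + 0 = 73

Answer: 73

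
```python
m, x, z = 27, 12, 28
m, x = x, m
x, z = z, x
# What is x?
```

Trace:
`m, x, z = 27, 12, 28` → m = 27; x = 12; z = 28
`m, x = x, m` → m = 12; x = 27
`x, z = z, x` → x = 28; z = 27
So x = 28

Answer: 28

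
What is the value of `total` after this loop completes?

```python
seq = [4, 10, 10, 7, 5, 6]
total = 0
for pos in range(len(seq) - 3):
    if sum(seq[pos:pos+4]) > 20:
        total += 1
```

Count windows with sum > 20
`total` takes the values: 0 → 1 → 2 → 3

Answer: 3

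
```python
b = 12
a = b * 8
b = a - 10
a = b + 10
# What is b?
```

Trace:
`b = 12` → b = 12
`a = b * 8` → a = 96
`b = a - 10` → b = 86
`a = b + 10` → a = 96
So b = 86

Answer: 86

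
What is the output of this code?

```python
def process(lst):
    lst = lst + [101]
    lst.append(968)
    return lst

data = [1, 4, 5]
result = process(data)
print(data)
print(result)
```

Key concept: rebinding parameter vs mutation.
Step by step:
`data = [1, 4, 5]` → data = [1, 4, 5]
`result = process(data)` → result = [1, 4, 5, 101, 968]
`print(data)` → prints [1, 4, 5]
`print(result)` → prints [1, 4, 5, 101, 968]

Answer:
[1, 4, 5]
[1, 4, 5, 101, 968]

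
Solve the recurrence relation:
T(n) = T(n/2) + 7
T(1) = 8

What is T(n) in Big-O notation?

Each step divides n by 2 and adds 7. After log_2(n) steps we reach T(1)=8. So T(n) = 7·log_2(n) + 8 = O(log n).

Answer: O(log n)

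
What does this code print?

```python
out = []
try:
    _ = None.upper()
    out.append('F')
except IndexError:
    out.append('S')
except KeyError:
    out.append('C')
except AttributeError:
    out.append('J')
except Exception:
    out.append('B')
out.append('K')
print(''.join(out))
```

Execution trace: 'J' (except AttributeError) → 'K' (after the try/except). Output: JK

Answer: JK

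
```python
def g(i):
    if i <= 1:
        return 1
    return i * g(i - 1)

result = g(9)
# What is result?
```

g(9) = 9 * 8 * 7 * 6 * 5 * 4 * 3 * 2 * 1 = 362880

Answer: 362880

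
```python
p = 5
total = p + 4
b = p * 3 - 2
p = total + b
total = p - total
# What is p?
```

Trace:
`p = 5` → p = 5
`total = p + 4` → total = 9
`b = p * 3 - 2` → b = 13
`p = total + b` → p = 22
`total = p - total` → total = 13
So p = 22

Answer: 22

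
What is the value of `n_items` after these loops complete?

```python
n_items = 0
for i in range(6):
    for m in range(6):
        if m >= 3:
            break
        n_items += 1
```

Inner breaks at 3, outer runs 6 times
`n_items` takes the values: 0 → 1 → 2 → 3 → 4 → 5 → 6 → 7 → 8 → 9 → 10 → 11 → 12 → 13 → 14 → 15 → 16 → 17 → 18

Answer: 18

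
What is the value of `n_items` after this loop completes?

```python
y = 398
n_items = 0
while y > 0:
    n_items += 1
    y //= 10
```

Count digits by repeated division by 10
`n_items` takes the values: 0 → 1 → 2 → 3

Answer: 3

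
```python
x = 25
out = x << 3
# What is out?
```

Trace:
`x = 25` → x = 25
`out = x << 3` → out = 200
So out = 200

Answer: 200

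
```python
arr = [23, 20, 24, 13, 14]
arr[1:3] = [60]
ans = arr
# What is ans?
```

Trace:
`arr = [23, 20, 24, 13, 14]` → arr = [23, 20, 24, 13, 14]
`arr[1:3] = [60]` → arr = [23, 60, 13, 14]
`ans = arr` → ans = [23, 60, 13, 14]
So ans = [23, 60, 13, 14]

Answer: [23, 60, 13, 14]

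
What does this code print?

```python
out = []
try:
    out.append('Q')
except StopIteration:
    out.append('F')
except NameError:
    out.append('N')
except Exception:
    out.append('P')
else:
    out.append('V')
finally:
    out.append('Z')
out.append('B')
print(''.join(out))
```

Execution trace: 'Q' (try body, no exception) → 'V' (else) → 'Z' (finally) → 'B' (after the try/except). Output: QVZB

Answer: QVZB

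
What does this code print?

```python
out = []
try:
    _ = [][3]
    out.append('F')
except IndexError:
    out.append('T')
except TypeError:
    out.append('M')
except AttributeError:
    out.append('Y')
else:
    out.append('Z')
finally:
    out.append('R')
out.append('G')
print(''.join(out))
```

Execution trace: 'T' (except IndexError) → 'R' (finally) → 'G' (after the try/except). Output: TRG

Answer: TRG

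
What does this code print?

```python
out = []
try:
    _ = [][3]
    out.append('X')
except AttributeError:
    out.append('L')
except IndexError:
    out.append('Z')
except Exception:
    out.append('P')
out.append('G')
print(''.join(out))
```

Execution trace: 'Z' (except IndexError) → 'G' (after the try/except). Output: ZG

Answer: ZG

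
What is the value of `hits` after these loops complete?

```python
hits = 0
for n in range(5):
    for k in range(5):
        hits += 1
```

5 * 5 = 25
`hits` takes the values: 0 → 1 → 2 → 3 → 4 → 5 → 6 → 7 → 8 → 9 → 10 → 11 → 12 → 13 → 14 → 15 → 16 → 17 → 18 → 19 → 20 → 21 → 22 → 23 → 24 → 25

Answer: 25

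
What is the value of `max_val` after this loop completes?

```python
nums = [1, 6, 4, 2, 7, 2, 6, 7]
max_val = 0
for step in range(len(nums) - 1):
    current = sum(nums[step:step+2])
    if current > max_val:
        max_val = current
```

Max sum of 2-element window in [1, 6, 4, 2, 7, 2, 6, 7]
`max_val` takes the values: 0 → 7 → 10 → 13

Answer: 13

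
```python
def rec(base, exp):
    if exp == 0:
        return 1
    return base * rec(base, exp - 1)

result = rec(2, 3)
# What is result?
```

rec(2, 3) = 2 * 2 * 2 = 8

Answer: 8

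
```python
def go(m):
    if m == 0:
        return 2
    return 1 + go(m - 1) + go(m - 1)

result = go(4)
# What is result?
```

go(m) = 1 + 2·go(m-1), go(0)=2. Closed form: (2+1)·2^4 - 1 = 47.

Answer: 47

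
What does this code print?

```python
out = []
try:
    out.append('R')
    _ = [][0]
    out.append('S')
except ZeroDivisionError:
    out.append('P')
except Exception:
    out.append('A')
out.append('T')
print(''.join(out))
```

Execution trace: 'R' (try body) → 'A' (except Exception) → 'T' (after the try/except). Output: RAT

Answer: RAT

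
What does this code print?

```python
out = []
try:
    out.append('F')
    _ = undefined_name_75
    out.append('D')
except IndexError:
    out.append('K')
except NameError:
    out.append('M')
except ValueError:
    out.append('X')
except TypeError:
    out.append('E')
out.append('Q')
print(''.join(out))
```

Execution trace: 'F' (try body) → 'M' (except NameError) → 'Q' (after the try/except). Output: FMQ

Answer: FMQ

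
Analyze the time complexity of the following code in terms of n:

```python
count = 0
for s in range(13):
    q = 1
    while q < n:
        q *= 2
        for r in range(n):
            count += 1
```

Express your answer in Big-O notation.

Each loop level contributes: 1 × log n × n. Multiplying the contributions gives O(n log n).

Answer: O(n log n)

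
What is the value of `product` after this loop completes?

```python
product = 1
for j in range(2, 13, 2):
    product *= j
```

Product of even numbers 2 to 12
`product` takes the values: 1 → 2 → 8 → 48 → 384 → 3840 → 46080

Answer: 46080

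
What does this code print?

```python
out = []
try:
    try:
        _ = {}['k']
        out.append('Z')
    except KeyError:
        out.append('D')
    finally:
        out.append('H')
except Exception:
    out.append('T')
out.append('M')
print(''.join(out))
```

Execution trace: 'D' (inner except KeyError) → 'H' (inner finally) → 'M' (after the try/except). Output: DHM

Answer: DHM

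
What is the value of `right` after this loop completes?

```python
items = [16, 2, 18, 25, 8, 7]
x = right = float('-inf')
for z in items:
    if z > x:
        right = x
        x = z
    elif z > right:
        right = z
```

Second largest (with repeats) in [16, 2, 18, 25, 8, 7]
`right` takes the values: -inf → 2 → 16 → 18

Answer: 18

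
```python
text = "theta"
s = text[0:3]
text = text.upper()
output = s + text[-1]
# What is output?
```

Trace:
`text = "theta"` → text = 'theta'
`s = text[0:3]` → s = 'the'
`text = text.upper()` → text = 'THETA'
`output = s + text[-1]` → output = 'theA'
So output = 'theA'

Answer: 'theA'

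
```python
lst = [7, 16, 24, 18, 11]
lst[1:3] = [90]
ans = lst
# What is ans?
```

Trace:
`lst = [7, 16, 24, 18, 11]` → lst = [7, 16, 24, 18, 11]
`lst[1:3] = [90]` → lst = [7, 90, 18, 11]
`ans = lst` → ans = [7, 90, 18, 11]
So ans = [7, 90, 18, 11]

Answer: [7, 90, 18, 11]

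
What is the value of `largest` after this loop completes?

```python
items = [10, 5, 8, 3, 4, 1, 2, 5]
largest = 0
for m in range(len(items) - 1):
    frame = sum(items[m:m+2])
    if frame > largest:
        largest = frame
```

Max sum of 2-element window in [10, 5, 8, 3, 4, 1, 2, 5]
`largest` takes the values: 0 → 15

Answer: 15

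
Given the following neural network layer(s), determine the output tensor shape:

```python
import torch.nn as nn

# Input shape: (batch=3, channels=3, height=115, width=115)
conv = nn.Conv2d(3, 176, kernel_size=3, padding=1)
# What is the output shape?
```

Input: (3, 3, 115, 115) -> Output: (3, 176, 115, 115)

Answer: (3, 176, 115, 115)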